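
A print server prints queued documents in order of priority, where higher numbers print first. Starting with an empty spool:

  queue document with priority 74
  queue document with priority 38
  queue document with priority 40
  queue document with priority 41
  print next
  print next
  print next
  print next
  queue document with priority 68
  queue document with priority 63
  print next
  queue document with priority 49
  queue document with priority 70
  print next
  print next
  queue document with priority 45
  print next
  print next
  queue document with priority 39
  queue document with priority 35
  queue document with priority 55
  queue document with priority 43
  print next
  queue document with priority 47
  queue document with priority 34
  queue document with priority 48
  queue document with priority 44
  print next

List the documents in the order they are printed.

insert 74 → {74}
insert 38 → {74, 38}
insert 40 → {74, 40, 38}
insert 41 → {74, 41, 40, 38}
print next → 74; now {41, 40, 38}
print next → 41; now {40, 38}
print next → 40; now {38}
print next → 38; now {}
insert 68 → {68}
insert 63 → {68, 63}
print next → 68; now {63}
insert 49 → {63, 49}
insert 70 → {70, 63, 49}
print next → 70; now {63, 49}
print next → 63; now {49}
insert 45 → {49, 45}
print next → 49; now {45}
print next → 45; now {}
insert 39 → {39}
insert 35 → {39, 35}
insert 55 → {55, 39, 35}
insert 43 → {55, 43, 39, 35}
print next → 55; now {43, 39, 35}
insert 47 → {47, 43, 39, 35}
insert 34 → {47, 43, 39, 35, 34}
insert 48 → {48, 47, 43, 39, 35, 34}
insert 44 → {48, 47, 44, 43, 39, 35, 34}
print next → 48; now {47, 44, 43, 39, 35, 34}

[74, 41, 40, 38, 68, 70, 63, 49, 45, 55, 48]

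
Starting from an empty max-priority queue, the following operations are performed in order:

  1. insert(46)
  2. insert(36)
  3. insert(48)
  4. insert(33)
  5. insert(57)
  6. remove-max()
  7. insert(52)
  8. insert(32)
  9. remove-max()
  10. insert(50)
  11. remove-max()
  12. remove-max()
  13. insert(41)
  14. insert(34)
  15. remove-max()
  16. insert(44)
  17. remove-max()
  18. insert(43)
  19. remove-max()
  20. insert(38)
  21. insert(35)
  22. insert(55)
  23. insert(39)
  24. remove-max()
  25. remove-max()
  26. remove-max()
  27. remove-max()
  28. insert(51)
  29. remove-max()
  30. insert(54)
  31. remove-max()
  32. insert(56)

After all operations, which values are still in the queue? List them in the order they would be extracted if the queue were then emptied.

insert 46 → {46}
insert 36 → {46, 36}
insert 48 → {48, 46, 36}
insert 33 → {48, 46, 36, 33}
insert 57 → {57, 48, 46, 36, 33}
remove-max → 57; now {48, 46, 36, 33}
insert 52 → {52, 48, 46, 36, 33}
insert 32 → {52, 48, 46, 36, 33, 32}
remove-max → 52; now {48, 46, 36, 33, 32}
insert 50 → {50, 48, 46, 36, 33, 32}
remove-max → 50; now {48, 46, 36, 33, 32}
remove-max → 48; now {46, 36, 33, 32}
insert 41 → {46, 41, 36, 33, 32}
insert 34 → {46, 41, 36, 34, 33, 32}
remove-max → 46; now {41, 36, 34, 33, 32}
insert 44 → {44, 41, 36, 34, 33, 32}
remove-max → 44; now {41, 36, 34, 33, 32}
insert 43 → {43, 41, 36, 34, 33, 32}
remove-max → 43; now {41, 36, 34, 33, 32}
insert 38 → {41, 38, 36, 34, 33, 32}
insert 35 → {41, 38, 36, 35, 34, 33, 32}
insert 55 → {55, 41, 38, 36, 35, 34, 33, 32}
insert 39 → {55, 41, 39, 38, 36, 35, 34, 33, 32}
remove-max → 55; now {41, 39, 38, 36, 35, 34, 33, 32}
remove-max → 41; now {39, 38, 36, 35, 34, 33, 32}
remove-max → 39; now {38, 36, 35, 34, 33, 32}
remove-max → 38; now {36, 35, 34, 33, 32}
insert 51 → {51, 36, 35, 34, 33, 32}
remove-max → 51; now {36, 35, 34, 33, 32}
insert 54 → {54, 36, 35, 34, 33, 32}
remove-max → 54; now {36, 35, 34, 33, 32}
insert 56 → {56, 36, 35, 34, 33, 32}

56, 36, 35, 34, 33, 32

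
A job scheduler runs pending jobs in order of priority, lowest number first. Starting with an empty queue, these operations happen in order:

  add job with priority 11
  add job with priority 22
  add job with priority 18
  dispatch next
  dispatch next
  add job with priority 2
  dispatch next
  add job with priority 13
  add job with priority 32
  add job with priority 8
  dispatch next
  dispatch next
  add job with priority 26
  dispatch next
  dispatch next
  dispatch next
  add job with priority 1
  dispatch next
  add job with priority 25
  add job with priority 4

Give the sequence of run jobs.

insert 11 → {11}
insert 22 → {11, 22}
insert 18 → {11, 18, 22}
dispatch next → 11; now {18, 22}
dispatch next → 18; now {22}
insert 2 → {2, 22}
dispatch next → 2; now {22}
insert 13 → {13, 22}
insert 32 → {13, 22, 32}
insert 8 → {8, 13, 22, 32}
dispatch next → 8; now {13, 22, 32}
dispatch next → 13; now {22, 32}
insert 26 → {22, 26, 32}
dispatch next → 22; now {26, 32}
dispatch next → 26; now {32}
dispatch next → 32; now {}
insert 1 → {1}
dispatch next → 1; now {}
insert 25 → {25}
insert 4 → {4, 25}

[11, 18, 2, 8, 13, 22, 26, 32, 1]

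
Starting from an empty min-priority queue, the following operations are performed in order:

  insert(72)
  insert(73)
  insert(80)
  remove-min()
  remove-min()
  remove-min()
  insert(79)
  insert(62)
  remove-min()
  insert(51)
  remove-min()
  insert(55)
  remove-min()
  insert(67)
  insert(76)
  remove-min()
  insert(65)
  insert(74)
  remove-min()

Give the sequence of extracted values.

insert 72 → {72}
insert 73 → {72, 73}
insert 80 → {72, 73, 80}
remove-min → 72; now {73, 80}
remove-min → 73; now {80}
remove-min → 80; now {}
insert 79 → {79}
insert 62 → {62, 79}
remove-min → 62; now {79}
insert 51 → {51, 79}
remove-min → 51; now {79}
insert 55 → {55, 79}
remove-min → 55; now {79}
insert 67 → {67, 79}
insert 76 → {67, 76, 79}
remove-min → 67; now {76, 79}
insert 65 → {65, 76, 79}
insert 74 → {65, 74, 76, 79}
remove-min → 65; now {74, 76, 79}

72, 73, 80, 62, 51, 55, 67, 65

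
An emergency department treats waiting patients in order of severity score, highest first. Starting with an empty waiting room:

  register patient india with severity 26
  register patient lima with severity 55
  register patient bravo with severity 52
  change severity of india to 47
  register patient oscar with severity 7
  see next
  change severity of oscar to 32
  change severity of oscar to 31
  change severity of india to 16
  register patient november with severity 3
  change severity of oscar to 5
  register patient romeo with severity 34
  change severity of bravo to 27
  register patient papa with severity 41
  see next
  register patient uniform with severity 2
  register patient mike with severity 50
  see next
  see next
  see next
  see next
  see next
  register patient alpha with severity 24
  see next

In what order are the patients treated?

add india (severity 26) → {india:26}
add lima (severity 55) → {lima:55, india:26}
add bravo (severity 52) → {lima:55, bravo:52, india:26}
update india to severity 47 → {lima:55, bravo:52, india:47}
add oscar (severity 7) → {lima:55, bravo:52, india:47, oscar:7}
see next → lima; now {bravo:52, india:47, oscar:7}
update oscar to severity 32 → {bravo:52, india:47, oscar:32}
update oscar to severity 31 → {bravo:52, india:47, oscar:31}
update india to severity 16 → {bravo:52, oscar:31, india:16}
add november (severity 3) → {bravo:52, oscar:31, india:16, november:3}
update oscar to severity 5 → {bravo:52, india:16, oscar:5, november:3}
add romeo (severity 34) → {bravo:52, romeo:34, india:16, oscar:5, november:3}
update bravo to severity 27 → {romeo:34, bravo:27, india:16, oscar:5, november:3}
add papa (severity 41) → {papa:41, romeo:34, bravo:27, india:16, oscar:5, november:3}
see next → papa; now {romeo:34, bravo:27, india:16, oscar:5, november:3}
add uniform (severity 2) → {romeo:34, bravo:27, india:16, oscar:5, november:3, uniform:2}
add mike (severity 50) → {mike:50, romeo:34, bravo:27, india:16, oscar:5, november:3, uniform:2}
see next → mike; now {romeo:34, bravo:27, india:16, oscar:5, november:3, uniform:2}
see next → romeo; now {bravo:27, india:16, oscar:5, november:3, uniform:2}
see next → bravo; now {india:16, oscar:5, november:3, uniform:2}
see next → india; now {oscar:5, november:3, uniform:2}
see next → oscar; now {november:3, uniform:2}
add alpha (severity 24) → {alpha:24, november:3, uniform:2}
see next → alpha; now {november:3, uniform:2}

[lima, papa, mike, romeo, bravo, india, oscar, alpha]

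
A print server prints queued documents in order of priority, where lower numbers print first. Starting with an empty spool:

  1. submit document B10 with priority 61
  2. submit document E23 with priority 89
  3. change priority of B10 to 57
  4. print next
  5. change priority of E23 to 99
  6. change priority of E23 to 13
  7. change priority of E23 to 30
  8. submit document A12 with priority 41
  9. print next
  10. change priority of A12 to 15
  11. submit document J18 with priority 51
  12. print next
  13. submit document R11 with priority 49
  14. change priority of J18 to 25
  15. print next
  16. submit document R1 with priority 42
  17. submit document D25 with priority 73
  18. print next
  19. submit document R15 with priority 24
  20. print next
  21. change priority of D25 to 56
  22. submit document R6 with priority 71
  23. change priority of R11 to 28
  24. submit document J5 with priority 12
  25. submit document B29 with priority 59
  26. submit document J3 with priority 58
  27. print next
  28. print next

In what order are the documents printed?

add B10 (priority 61) → {B10:61}
add E23 (priority 89) → {B10:61, E23:89}
update B10 to priority 57 → {B10:57, E23:89}
print next → B10; now {E23:89}
update E23 to priority 99 → {E23:99}
update E23 to priority 13 → {E23:13}
update E23 to priority 30 → {E23:30}
add A12 (priority 41) → {E23:30, A12:41}
print next → E23; now {A12:41}
update A12 to priority 15 → {A12:15}
add J18 (priority 51) → {A12:15, J18:51}
print next → A12; now {J18:51}
add R11 (priority 49) → {R11:49, J18:51}
update J18 to priority 25 → {J18:25, R11:49}
print next → J18; now {R11:49}
add R1 (priority 42) → {R1:42, R11:49}
add D25 (priority 73) → {R1:42, R11:49, D25:73}
print next → R1; now {R11:49, D25:73}
add R15 (priority 24) → {R15:24, R11:49, D25:73}
print next → R15; now {R11:49, D25:73}
update D25 to priority 56 → {R11:49, D25:56}
add R6 (priority 71) → {R11:49, D25:56, R6:71}
update R11 to priority 28 → {R11:28, D25:56, R6:71}
add J5 (priority 12) → {J5:12, R11:28, D25:56, R6:71}
add B29 (priority 59) → {J5:12, R11:28, D25:56, B29:59, R6:71}
add J3 (priority 58) → {J5:12, R11:28, D25:56, J3:58, B29:59, R6:71}
print next → J5; now {R11:28, D25:56, J3:58, B29:59, R6:71}
print next → R11; now {D25:56, J3:58, B29:59, R6:71}

B10, E23, A12, J18, R1, R15, J5, R11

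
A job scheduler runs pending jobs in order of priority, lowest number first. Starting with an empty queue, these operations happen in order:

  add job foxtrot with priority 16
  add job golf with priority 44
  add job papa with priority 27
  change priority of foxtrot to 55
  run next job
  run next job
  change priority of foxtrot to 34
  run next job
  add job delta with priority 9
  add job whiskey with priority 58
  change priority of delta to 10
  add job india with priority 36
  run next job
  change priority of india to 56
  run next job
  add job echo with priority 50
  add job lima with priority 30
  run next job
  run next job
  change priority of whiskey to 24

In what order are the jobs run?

[papa, golf, foxtrot, delta, india, lima, echo]

add foxtrot (priority 16) → {foxtrot:16}
add golf (priority 44) → {foxtrot:16, golf:44}
add papa (priority 27) → {foxtrot:16, papa:27, golf:44}
update foxtrot to priority 55 → {papa:27, golf:44, foxtrot:55}
run next job → papa; now {golf:44, foxtrot:55}
run next job → golf; now {foxtrot:55}
update foxtrot to priority 34 → {foxtrot:34}
run next job → foxtrot; now {}
add delta (priority 9) → {delta:9}
add whiskey (priority 58) → {delta:9, whiskey:58}
update delta to priority 10 → {delta:10, whiskey:58}
add india (priority 36) → {delta:10, india:36, whiskey:58}
run next job → delta; now {india:36, whiskey:58}
update india to priority 56 → {india:56, whiskey:58}
run next job → india; now {whiskey:58}
add echo (priority 50) → {echo:50, whiskey:58}
add lima (priority 30) → {lima:30, echo:50, whiskey:58}
run next job → lima; now {echo:50, whiskey:58}
run next job → echo; now {whiskey:58}
update whiskey to priority 24 → {whiskey:24}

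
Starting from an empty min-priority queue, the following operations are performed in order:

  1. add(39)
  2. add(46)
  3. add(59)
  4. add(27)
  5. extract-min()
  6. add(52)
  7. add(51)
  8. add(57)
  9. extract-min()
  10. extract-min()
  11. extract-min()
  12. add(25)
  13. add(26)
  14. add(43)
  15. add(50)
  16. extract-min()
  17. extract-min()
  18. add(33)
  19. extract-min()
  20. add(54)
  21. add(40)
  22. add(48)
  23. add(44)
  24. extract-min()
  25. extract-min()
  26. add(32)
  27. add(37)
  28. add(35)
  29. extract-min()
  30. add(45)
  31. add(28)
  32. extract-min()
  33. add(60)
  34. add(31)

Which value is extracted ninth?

insert 39 → {39}
insert 46 → {39, 46}
insert 59 → {39, 46, 59}
insert 27 → {27, 39, 46, 59}
extract-min → 27; now {39, 46, 59}
insert 52 → {39, 46, 52, 59}
insert 51 → {39, 46, 51, 52, 59}
insert 57 → {39, 46, 51, 52, 57, 59}
extract-min → 39; now {46, 51, 52, 57, 59}
extract-min → 46; now {51, 52, 57, 59}
extract-min → 51; now {52, 57, 59}
insert 25 → {25, 52, 57, 59}
insert 26 → {25, 26, 52, 57, 59}
insert 43 → {25, 26, 43, 52, 57, 59}
insert 50 → {25, 26, 43, 50, 52, 57, 59}
extract-min → 25; now {26, 43, 50, 52, 57, 59}
extract-min → 26; now {43, 50, 52, 57, 59}
insert 33 → {33, 43, 50, 52, 57, 59}
extract-min → 33; now {43, 50, 52, 57, 59}
insert 54 → {43, 50, 52, 54, 57, 59}
insert 40 → {40, 43, 50, 52, 54, 57, 59}
insert 48 → {40, 43, 48, 50, 52, 54, 57, 59}
insert 44 → {40, 43, 44, 48, 50, 52, 54, 57, 59}
extract-min → 40; now {43, 44, 48, 50, 52, 54, 57, 59}
extract-min → 43; now {44, 48, 50, 52, 54, 57, 59}
insert 32 → {32, 44, 48, 50, 52, 54, 57, 59}
insert 37 → {32, 37, 44, 48, 50, 52, 54, 57, 59}
insert 35 → {32, 35, 37, 44, 48, 50, 52, 54, 57, 59}
extract-min → 32; now {35, 37, 44, 48, 50, 52, 54, 57, 59}
insert 45 → {35, 37, 44, 45, 48, 50, 52, 54, 57, 59}
insert 28 → {28, 35, 37, 44, 45, 48, 50, 52, 54, 57, 59}
extract-min → 28; now {35, 37, 44, 45, 48, 50, 52, 54, 57, 59}
insert 60 → {35, 37, 44, 45, 48, 50, 52, 54, 57, 59, 60}
insert 31 → {31, 35, 37, 44, 45, 48, 50, 52, 54, 57, 59, 60}

43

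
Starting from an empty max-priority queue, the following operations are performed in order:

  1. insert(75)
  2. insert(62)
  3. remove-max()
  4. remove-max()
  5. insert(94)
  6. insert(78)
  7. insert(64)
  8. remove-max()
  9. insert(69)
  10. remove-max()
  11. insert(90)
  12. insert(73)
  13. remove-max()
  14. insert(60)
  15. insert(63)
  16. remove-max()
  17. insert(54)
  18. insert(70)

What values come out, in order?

insert 75 → {75}
insert 62 → {75, 62}
remove-max → 75; now {62}
remove-max → 62; now {}
insert 94 → {94}
insert 78 → {94, 78}
insert 64 → {94, 78, 64}
remove-max → 94; now {78, 64}
insert 69 → {78, 69, 64}
remove-max → 78; now {69, 64}
insert 90 → {90, 69, 64}
insert 73 → {90, 73, 69, 64}
remove-max → 90; now {73, 69, 64}
insert 60 → {73, 69, 64, 60}
insert 63 → {73, 69, 64, 63, 60}
remove-max → 73; now {69, 64, 63, 60}
insert 54 → {69, 64, 63, 60, 54}
insert 70 → {70, 69, 64, 63, 60, 54}

[75, 62, 94, 78, 90, 73]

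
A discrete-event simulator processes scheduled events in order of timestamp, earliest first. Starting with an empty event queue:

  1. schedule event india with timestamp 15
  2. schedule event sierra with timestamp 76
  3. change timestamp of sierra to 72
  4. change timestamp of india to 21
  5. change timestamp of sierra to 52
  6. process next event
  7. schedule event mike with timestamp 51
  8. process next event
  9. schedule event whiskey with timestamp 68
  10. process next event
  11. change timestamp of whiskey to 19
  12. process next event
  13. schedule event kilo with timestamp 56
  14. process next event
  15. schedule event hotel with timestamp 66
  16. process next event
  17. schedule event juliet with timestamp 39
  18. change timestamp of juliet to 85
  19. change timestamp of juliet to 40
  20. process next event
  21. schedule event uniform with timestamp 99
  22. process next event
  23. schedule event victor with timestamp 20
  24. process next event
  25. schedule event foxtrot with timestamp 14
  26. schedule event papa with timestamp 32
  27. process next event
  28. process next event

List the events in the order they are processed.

add india (timestamp 15) → {india:15}
add sierra (timestamp 76) → {india:15, sierra:76}
update sierra to timestamp 72 → {india:15, sierra:72}
update india to timestamp 21 → {india:21, sierra:72}
update sierra to timestamp 52 → {india:21, sierra:52}
process next event → india; now {sierra:52}
add mike (timestamp 51) → {mike:51, sierra:52}
process next event → mike; now {sierra:52}
add whiskey (timestamp 68) → {sierra:52, whiskey:68}
process next event → sierra; now {whiskey:68}
update whiskey to timestamp 19 → {whiskey:19}
process next event → whiskey; now {}
add kilo (timestamp 56) → {kilo:56}
process next event → kilo; now {}
add hotel (timestamp 66) → {hotel:66}
process next event → hotel; now {}
add juliet (timestamp 39) → {juliet:39}
update juliet to timestamp 85 → {juliet:85}
update juliet to timestamp 40 → {juliet:40}
process next event → juliet; now {}
add uniform (timestamp 99) → {uniform:99}
process next event → uniform; now {}
add victor (timestamp 20) → {victor:20}
process next event → victor; now {}
add foxtrot (timestamp 14) → {foxtrot:14}
add papa (timestamp 32) → {foxtrot:14, papa:32}
process next event → foxtrot; now {papa:32}
process next event → papa; now {}

india → mike → sierra → whiskey → kilo → hotel → juliet → uniform → victor → foxtrot → papa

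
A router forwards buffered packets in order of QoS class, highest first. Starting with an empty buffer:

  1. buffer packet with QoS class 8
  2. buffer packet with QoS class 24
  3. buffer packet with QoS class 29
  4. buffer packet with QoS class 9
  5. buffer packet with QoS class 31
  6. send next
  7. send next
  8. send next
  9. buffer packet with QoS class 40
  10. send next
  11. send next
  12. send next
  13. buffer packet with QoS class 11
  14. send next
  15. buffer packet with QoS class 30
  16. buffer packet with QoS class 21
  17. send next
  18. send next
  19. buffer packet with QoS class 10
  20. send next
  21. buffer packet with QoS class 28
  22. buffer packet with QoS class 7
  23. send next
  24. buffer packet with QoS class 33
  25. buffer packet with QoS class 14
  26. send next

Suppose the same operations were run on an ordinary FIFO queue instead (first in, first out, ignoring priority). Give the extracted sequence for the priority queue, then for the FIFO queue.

priority queue: [31, 29, 24, 40, 9, 8, 11, 30, 21, 10, 28, 33]; FIFO queue: 8 → 24 → 29 → 9 → 31 → 40 → 11 → 30 → 21 → 10 → 28 → 7

insert 8 → {8}
insert 24 → {24, 8}
insert 29 → {29, 24, 8}
insert 9 → {29, 24, 9, 8}
insert 31 → {31, 29, 24, 9, 8}
send next → 31; now {29, 24, 9, 8}
send next → 29; now {24, 9, 8}
send next → 24; now {9, 8}
insert 40 → {40, 9, 8}
send next → 40; now {9, 8}
send next → 9; now {8}
send next → 8; now {}
insert 11 → {11}
send next → 11; now {}
insert 30 → {30}
insert 21 → {30, 21}
send next → 30; now {21}
send next → 21; now {}
insert 10 → {10}
send next → 10; now {}
insert 28 → {28}
insert 7 → {28, 7}
send next → 28; now {7}
insert 33 → {33, 7}
insert 14 → {33, 14, 7}
send next → 33; now {14, 7}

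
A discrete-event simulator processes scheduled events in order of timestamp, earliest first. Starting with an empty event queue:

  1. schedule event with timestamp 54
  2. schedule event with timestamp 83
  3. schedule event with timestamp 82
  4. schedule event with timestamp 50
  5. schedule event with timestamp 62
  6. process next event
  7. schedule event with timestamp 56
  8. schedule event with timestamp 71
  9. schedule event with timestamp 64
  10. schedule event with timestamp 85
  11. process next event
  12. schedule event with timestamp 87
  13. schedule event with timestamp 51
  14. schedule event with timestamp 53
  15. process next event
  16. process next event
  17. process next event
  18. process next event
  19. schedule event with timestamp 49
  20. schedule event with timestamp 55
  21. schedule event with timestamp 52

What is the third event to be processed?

51

insert 54 → {54}
insert 83 → {54, 83}
insert 82 → {54, 82, 83}
insert 50 → {50, 54, 82, 83}
insert 62 → {50, 54, 62, 82, 83}
process next event → 50; now {54, 62, 82, 83}
insert 56 → {54, 56, 62, 82, 83}
insert 71 → {54, 56, 62, 71, 82, 83}
insert 64 → {54, 56, 62, 64, 71, 82, 83}
insert 85 → {54, 56, 62, 64, 71, 82, 83, 85}
process next event → 54; now {56, 62, 64, 71, 82, 83, 85}
insert 87 → {56, 62, 64, 71, 82, 83, 85, 87}
insert 51 → {51, 56, 62, 64, 71, 82, 83, 85, 87}
insert 53 → {51, 53, 56, 62, 64, 71, 82, 83, 85, 87}
process next event → 51; now {53, 56, 62, 64, 71, 82, 83, 85, 87}
process next event → 53; now {56, 62, 64, 71, 82, 83, 85, 87}
process next event → 56; now {62, 64, 71, 82, 83, 85, 87}
process next event → 62; now {64, 71, 82, 83, 85, 87}
insert 49 → {49, 64, 71, 82, 83, 85, 87}
insert 55 → {49, 55, 64, 71, 82, 83, 85, 87}
insert 52 → {49, 52, 55, 64, 71, 82, 83, 85, 87}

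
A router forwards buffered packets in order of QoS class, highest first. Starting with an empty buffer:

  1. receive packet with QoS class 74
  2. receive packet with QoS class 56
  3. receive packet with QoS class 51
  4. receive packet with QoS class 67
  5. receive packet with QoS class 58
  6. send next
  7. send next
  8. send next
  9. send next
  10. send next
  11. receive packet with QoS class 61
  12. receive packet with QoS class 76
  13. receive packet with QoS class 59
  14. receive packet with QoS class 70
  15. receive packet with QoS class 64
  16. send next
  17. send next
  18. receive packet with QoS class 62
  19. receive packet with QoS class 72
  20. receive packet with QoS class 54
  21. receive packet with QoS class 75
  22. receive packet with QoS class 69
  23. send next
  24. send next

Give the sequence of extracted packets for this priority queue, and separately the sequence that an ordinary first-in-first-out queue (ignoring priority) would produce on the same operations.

priority queue: [74, 67, 58, 56, 51, 76, 70, 75, 72]; FIFO queue: 74, 56, 51, 67, 58, 61, 76, 59, 70

insert 74 → {74}
insert 56 → {74, 56}
insert 51 → {74, 56, 51}
insert 67 → {74, 67, 56, 51}
insert 58 → {74, 67, 58, 56, 51}
send next → 74; now {67, 58, 56, 51}
send next → 67; now {58, 56, 51}
send next → 58; now {56, 51}
send next → 56; now {51}
send next → 51; now {}
insert 61 → {61}
insert 76 → {76, 61}
insert 59 → {76, 61, 59}
insert 70 → {76, 70, 61, 59}
insert 64 → {76, 70, 64, 61, 59}
send next → 76; now {70, 64, 61, 59}
send next → 70; now {64, 61, 59}
insert 62 → {64, 62, 61, 59}
insert 72 → {72, 64, 62, 61, 59}
insert 54 → {72, 64, 62, 61, 59, 54}
insert 75 → {75, 72, 64, 62, 61, 59, 54}
insert 69 → {75, 72, 69, 64, 62, 61, 59, 54}
send next → 75; now {72, 69, 64, 62, 61, 59, 54}
send next → 72; now {69, 64, 62, 61, 59, 54}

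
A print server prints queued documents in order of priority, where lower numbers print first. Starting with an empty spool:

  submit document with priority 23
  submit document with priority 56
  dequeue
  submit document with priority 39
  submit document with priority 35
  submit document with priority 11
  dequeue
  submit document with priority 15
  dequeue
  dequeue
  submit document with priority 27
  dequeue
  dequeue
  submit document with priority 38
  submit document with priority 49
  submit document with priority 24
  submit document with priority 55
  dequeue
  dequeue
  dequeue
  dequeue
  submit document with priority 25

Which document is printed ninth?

49

insert 23 → {23}
insert 56 → {23, 56}
dequeue → 23; now {56}
insert 39 → {39, 56}
insert 35 → {35, 39, 56}
insert 11 → {11, 35, 39, 56}
dequeue → 11; now {35, 39, 56}
insert 15 → {15, 35, 39, 56}
dequeue → 15; now {35, 39, 56}
dequeue → 35; now {39, 56}
insert 27 → {27, 39, 56}
dequeue → 27; now {39, 56}
dequeue → 39; now {56}
insert 38 → {38, 56}
insert 49 → {38, 49, 56}
insert 24 → {24, 38, 49, 56}
insert 55 → {24, 38, 49, 55, 56}
dequeue → 24; now {38, 49, 55, 56}
dequeue → 38; now {49, 55, 56}
dequeue → 49; now {55, 56}
dequeue → 55; now {56}
insert 25 → {25, 56}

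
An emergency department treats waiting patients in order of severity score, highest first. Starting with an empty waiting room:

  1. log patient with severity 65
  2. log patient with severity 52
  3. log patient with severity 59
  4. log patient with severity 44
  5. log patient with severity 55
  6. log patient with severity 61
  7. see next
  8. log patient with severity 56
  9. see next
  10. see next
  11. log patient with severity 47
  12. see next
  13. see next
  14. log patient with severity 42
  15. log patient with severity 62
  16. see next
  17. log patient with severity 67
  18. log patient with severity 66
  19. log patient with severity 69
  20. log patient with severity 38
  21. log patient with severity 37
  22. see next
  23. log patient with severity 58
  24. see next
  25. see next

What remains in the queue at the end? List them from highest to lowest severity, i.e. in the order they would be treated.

58 → 52 → 47 → 44 → 42 → 38 → 37

insert 65 → {65}
insert 52 → {65, 52}
insert 59 → {65, 59, 52}
insert 44 → {65, 59, 52, 44}
insert 55 → {65, 59, 55, 52, 44}
insert 61 → {65, 61, 59, 55, 52, 44}
see next → 65; now {61, 59, 55, 52, 44}
insert 56 → {61, 59, 56, 55, 52, 44}
see next → 61; now {59, 56, 55, 52, 44}
see next → 59; now {56, 55, 52, 44}
insert 47 → {56, 55, 52, 47, 44}
see next → 56; now {55, 52, 47, 44}
see next → 55; now {52, 47, 44}
insert 42 → {52, 47, 44, 42}
insert 62 → {62, 52, 47, 44, 42}
see next → 62; now {52, 47, 44, 42}
insert 67 → {67, 52, 47, 44, 42}
insert 66 → {67, 66, 52, 47, 44, 42}
insert 69 → {69, 67, 66, 52, 47, 44, 42}
insert 38 → {69, 67, 66, 52, 47, 44, 42, 38}
insert 37 → {69, 67, 66, 52, 47, 44, 42, 38, 37}
see next → 69; now {67, 66, 52, 47, 44, 42, 38, 37}
insert 58 → {67, 66, 58, 52, 47, 44, 42, 38, 37}
see next → 67; now {66, 58, 52, 47, 44, 42, 38, 37}
see next → 66; now {58, 52, 47, 44, 42, 38, 37}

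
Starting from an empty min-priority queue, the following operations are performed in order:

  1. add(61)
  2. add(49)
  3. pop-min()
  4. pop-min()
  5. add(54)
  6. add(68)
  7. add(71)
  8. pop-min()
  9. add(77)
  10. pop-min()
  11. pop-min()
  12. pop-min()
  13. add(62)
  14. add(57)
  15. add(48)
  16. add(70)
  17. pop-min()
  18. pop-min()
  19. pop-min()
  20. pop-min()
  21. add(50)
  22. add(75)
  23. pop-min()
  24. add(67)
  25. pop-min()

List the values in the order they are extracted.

[49, 61, 54, 68, 71, 77, 48, 57, 62, 70, 50, 67]

insert 61 → {61}
insert 49 → {49, 61}
pop-min → 49; now {61}
pop-min → 61; now {}
insert 54 → {54}
insert 68 → {54, 68}
insert 71 → {54, 68, 71}
pop-min → 54; now {68, 71}
insert 77 → {68, 71, 77}
pop-min → 68; now {71, 77}
pop-min → 71; now {77}
pop-min → 77; now {}
insert 62 → {62}
insert 57 → {57, 62}
insert 48 → {48, 57, 62}
insert 70 → {48, 57, 62, 70}
pop-min → 48; now {57, 62, 70}
pop-min → 57; now {62, 70}
pop-min → 62; now {70}
pop-min → 70; now {}
insert 50 → {50}
insert 75 → {50, 75}
pop-min → 50; now {75}
insert 67 → {67, 75}
pop-min → 67; now {75}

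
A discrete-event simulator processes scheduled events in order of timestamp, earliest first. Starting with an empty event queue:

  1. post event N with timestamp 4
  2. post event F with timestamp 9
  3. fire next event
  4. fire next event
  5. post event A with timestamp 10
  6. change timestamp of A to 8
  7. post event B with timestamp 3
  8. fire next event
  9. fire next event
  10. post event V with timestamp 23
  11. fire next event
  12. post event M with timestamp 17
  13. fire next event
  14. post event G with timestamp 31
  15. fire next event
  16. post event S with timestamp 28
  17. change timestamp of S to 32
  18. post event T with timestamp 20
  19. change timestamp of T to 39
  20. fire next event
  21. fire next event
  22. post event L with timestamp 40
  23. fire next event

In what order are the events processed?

add N (timestamp 4) → {N:4}
add F (timestamp 9) → {N:4, F:9}
fire next event → N; now {F:9}
fire next event → F; now {}
add A (timestamp 10) → {A:10}
update A to timestamp 8 → {A:8}
add B (timestamp 3) → {B:3, A:8}
fire next event → B; now {A:8}
fire next event → A; now {}
add V (timestamp 23) → {V:23}
fire next event → V; now {}
add M (timestamp 17) → {M:17}
fire next event → M; now {}
add G (timestamp 31) → {G:31}
fire next event → G; now {}
add S (timestamp 28) → {S:28}
update S to timestamp 32 → {S:32}
add T (timestamp 20) → {T:20, S:32}
update T to timestamp 39 → {S:32, T:39}
fire next event → S; now {T:39}
fire next event → T; now {}
add L (timestamp 40) → {L:40}
fire next event → L; now {}

N, F, B, A, V, M, G, S, T, L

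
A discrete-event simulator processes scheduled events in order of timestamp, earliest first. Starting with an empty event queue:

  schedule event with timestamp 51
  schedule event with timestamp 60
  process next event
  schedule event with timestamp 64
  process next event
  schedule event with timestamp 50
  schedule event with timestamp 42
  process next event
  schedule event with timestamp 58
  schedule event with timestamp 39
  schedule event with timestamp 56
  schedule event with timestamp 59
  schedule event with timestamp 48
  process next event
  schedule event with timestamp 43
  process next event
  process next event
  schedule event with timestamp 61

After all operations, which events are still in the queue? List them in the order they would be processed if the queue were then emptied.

insert 51 → {51}
insert 60 → {51, 60}
process next event → 51; now {60}
insert 64 → {60, 64}
process next event → 60; now {64}
insert 50 → {50, 64}
insert 42 → {42, 50, 64}
process next event → 42; now {50, 64}
insert 58 → {50, 58, 64}
insert 39 → {39, 50, 58, 64}
insert 56 → {39, 50, 56, 58, 64}
insert 59 → {39, 50, 56, 58, 59, 64}
insert 48 → {39, 48, 50, 56, 58, 59, 64}
process next event → 39; now {48, 50, 56, 58, 59, 64}
insert 43 → {43, 48, 50, 56, 58, 59, 64}
process next event → 43; now {48, 50, 56, 58, 59, 64}
process next event → 48; now {50, 56, 58, 59, 64}
insert 61 → {50, 56, 58, 59, 61, 64}

50 → 56 → 58 → 59 → 61 → 64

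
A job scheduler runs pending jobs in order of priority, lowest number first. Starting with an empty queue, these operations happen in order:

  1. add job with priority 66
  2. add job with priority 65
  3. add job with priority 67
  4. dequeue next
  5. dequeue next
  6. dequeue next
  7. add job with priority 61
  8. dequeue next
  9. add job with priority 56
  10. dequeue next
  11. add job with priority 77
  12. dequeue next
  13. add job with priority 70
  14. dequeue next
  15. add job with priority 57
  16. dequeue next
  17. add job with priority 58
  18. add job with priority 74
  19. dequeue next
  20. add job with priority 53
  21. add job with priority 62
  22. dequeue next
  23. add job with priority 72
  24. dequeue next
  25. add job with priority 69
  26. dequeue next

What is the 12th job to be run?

insert 66 → {66}
insert 65 → {65, 66}
insert 67 → {65, 66, 67}
dequeue next → 65; now {66, 67}
dequeue next → 66; now {67}
dequeue next → 67; now {}
insert 61 → {61}
dequeue next → 61; now {}
insert 56 → {56}
dequeue next → 56; now {}
insert 77 → {77}
dequeue next → 77; now {}
insert 70 → {70}
dequeue next → 70; now {}
insert 57 → {57}
dequeue next → 57; now {}
insert 58 → {58}
insert 74 → {58, 74}
dequeue next → 58; now {74}
insert 53 → {53, 74}
insert 62 → {53, 62, 74}
dequeue next → 53; now {62, 74}
insert 72 → {62, 72, 74}
dequeue next → 62; now {72, 74}
insert 69 → {69, 72, 74}
dequeue next → 69; now {72, 74}

69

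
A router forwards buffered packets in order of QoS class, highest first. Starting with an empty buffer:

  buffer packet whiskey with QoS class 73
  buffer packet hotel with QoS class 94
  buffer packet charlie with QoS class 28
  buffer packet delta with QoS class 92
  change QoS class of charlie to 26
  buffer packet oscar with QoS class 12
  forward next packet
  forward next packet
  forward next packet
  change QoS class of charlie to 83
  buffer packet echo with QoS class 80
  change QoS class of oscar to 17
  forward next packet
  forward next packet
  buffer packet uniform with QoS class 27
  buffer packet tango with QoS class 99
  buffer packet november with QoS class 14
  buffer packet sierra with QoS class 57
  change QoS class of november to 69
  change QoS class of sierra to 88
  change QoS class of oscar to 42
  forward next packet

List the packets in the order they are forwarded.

add whiskey (QoS class 73) → {whiskey:73}
add hotel (QoS class 94) → {hotel:94, whiskey:73}
add charlie (QoS class 28) → {hotel:94, whiskey:73, charlie:28}
add delta (QoS class 92) → {hotel:94, delta:92, whiskey:73, charlie:28}
update charlie to QoS class 26 → {hotel:94, delta:92, whiskey:73, charlie:26}
add oscar (QoS class 12) → {hotel:94, delta:92, whiskey:73, charlie:26, oscar:12}
forward next packet → hotel; now {delta:92, whiskey:73, charlie:26, oscar:12}
forward next packet → delta; now {whiskey:73, charlie:26, oscar:12}
forward next packet → whiskey; now {charlie:26, oscar:12}
update charlie to QoS class 83 → {charlie:83, oscar:12}
add echo (QoS class 80) → {charlie:83, echo:80, oscar:12}
update oscar to QoS class 17 → {charlie:83, echo:80, oscar:17}
forward next packet → charlie; now {echo:80, oscar:17}
forward next packet → echo; now {oscar:17}
add uniform (QoS class 27) → {uniform:27, oscar:17}
add tango (QoS class 99) → {tango:99, uniform:27, oscar:17}
add november (QoS class 14) → {tango:99, uniform:27, oscar:17, november:14}
add sierra (QoS class 57) → {tango:99, sierra:57, uniform:27, oscar:17, november:14}
update november to QoS class 69 → {tango:99, november:69, sierra:57, uniform:27, oscar:17}
update sierra to QoS class 88 → {tango:99, sierra:88, november:69, uniform:27, oscar:17}
update oscar to QoS class 42 → {tango:99, sierra:88, november:69, oscar:42, uniform:27}
forward next packet → tango; now {sierra:88, november:69, oscar:42, uniform:27}

hotel → delta → whiskey → charlie → echo → tango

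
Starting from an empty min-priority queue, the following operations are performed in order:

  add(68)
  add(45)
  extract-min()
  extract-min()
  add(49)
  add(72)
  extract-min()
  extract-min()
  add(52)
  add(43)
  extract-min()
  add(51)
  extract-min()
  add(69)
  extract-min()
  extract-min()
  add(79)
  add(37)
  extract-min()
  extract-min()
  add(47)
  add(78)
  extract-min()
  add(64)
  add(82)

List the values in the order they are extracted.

insert 68 → {68}
insert 45 → {45, 68}
extract-min → 45; now {68}
extract-min → 68; now {}
insert 49 → {49}
insert 72 → {49, 72}
extract-min → 49; now {72}
extract-min → 72; now {}
insert 52 → {52}
insert 43 → {43, 52}
extract-min → 43; now {52}
insert 51 → {51, 52}
extract-min → 51; now {52}
insert 69 → {52, 69}
extract-min → 52; now {69}
extract-min → 69; now {}
insert 79 → {79}
insert 37 → {37, 79}
extract-min → 37; now {79}
extract-min → 79; now {}
insert 47 → {47}
insert 78 → {47, 78}
extract-min → 47; now {78}
insert 64 → {64, 78}
insert 82 → {64, 78, 82}

45, 68, 49, 72, 43, 51, 52, 69, 37, 79, 47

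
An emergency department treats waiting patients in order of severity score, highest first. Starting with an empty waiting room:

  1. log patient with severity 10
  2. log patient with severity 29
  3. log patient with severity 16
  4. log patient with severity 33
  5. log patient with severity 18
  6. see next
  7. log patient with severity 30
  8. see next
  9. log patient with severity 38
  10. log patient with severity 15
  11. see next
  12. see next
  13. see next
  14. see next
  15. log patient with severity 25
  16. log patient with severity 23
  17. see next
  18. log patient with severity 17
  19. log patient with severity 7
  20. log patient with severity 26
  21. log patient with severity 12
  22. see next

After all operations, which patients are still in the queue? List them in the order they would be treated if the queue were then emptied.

23, 17, 15, 12, 10, 7

insert 10 → {10}
insert 29 → {29, 10}
insert 16 → {29, 16, 10}
insert 33 → {33, 29, 16, 10}
insert 18 → {33, 29, 18, 16, 10}
see next → 33; now {29, 18, 16, 10}
insert 30 → {30, 29, 18, 16, 10}
see next → 30; now {29, 18, 16, 10}
insert 38 → {38, 29, 18, 16, 10}
insert 15 → {38, 29, 18, 16, 15, 10}
see next → 38; now {29, 18, 16, 15, 10}
see next → 29; now {18, 16, 15, 10}
see next → 18; now {16, 15, 10}
see next → 16; now {15, 10}
insert 25 → {25, 15, 10}
insert 23 → {25, 23, 15, 10}
see next → 25; now {23, 15, 10}
insert 17 → {23, 17, 15, 10}
insert 7 → {23, 17, 15, 10, 7}
insert 26 → {26, 23, 17, 15, 10, 7}
insert 12 → {26, 23, 17, 15, 12, 10, 7}
see next → 26; now {23, 17, 15, 12, 10, 7}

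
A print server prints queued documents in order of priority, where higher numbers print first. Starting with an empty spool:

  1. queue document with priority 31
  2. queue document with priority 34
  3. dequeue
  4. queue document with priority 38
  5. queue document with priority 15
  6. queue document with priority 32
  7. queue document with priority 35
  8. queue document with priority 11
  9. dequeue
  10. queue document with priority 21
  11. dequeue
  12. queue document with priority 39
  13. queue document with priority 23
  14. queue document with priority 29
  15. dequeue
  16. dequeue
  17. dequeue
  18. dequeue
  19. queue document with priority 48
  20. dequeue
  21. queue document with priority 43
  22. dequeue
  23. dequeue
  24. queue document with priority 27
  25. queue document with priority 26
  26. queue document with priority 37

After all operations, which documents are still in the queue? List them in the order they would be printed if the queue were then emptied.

37 → 27 → 26 → 21 → 15 → 11

insert 31 → {31}
insert 34 → {34, 31}
dequeue → 34; now {31}
insert 38 → {38, 31}
insert 15 → {38, 31, 15}
insert 32 → {38, 32, 31, 15}
insert 35 → {38, 35, 32, 31, 15}
insert 11 → {38, 35, 32, 31, 15, 11}
dequeue → 38; now {35, 32, 31, 15, 11}
insert 21 → {35, 32, 31, 21, 15, 11}
dequeue → 35; now {32, 31, 21, 15, 11}
insert 39 → {39, 32, 31, 21, 15, 11}
insert 23 → {39, 32, 31, 23, 21, 15, 11}
insert 29 → {39, 32, 31, 29, 23, 21, 15, 11}
dequeue → 39; now {32, 31, 29, 23, 21, 15, 11}
dequeue → 32; now {31, 29, 23, 21, 15, 11}
dequeue → 31; now {29, 23, 21, 15, 11}
dequeue → 29; now {23, 21, 15, 11}
insert 48 → {48, 23, 21, 15, 11}
dequeue → 48; now {23, 21, 15, 11}
insert 43 → {43, 23, 21, 15, 11}
dequeue → 43; now {23, 21, 15, 11}
dequeue → 23; now {21, 15, 11}
insert 27 → {27, 21, 15, 11}
insert 26 → {27, 26, 21, 15, 11}
insert 37 → {37, 27, 26, 21, 15, 11}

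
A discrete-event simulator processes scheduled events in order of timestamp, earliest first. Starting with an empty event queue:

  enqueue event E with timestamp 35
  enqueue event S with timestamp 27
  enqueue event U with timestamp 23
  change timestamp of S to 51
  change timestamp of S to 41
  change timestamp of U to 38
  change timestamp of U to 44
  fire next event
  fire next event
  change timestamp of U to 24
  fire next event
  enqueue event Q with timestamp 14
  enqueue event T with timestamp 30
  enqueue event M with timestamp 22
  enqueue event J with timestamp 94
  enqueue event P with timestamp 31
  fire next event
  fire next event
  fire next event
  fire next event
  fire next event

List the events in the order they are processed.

E, S, U, Q, M, T, P, J

add E (timestamp 35) → {E:35}
add S (timestamp 27) → {S:27, E:35}
add U (timestamp 23) → {U:23, S:27, E:35}
update S to timestamp 51 → {U:23, E:35, S:51}
update S to timestamp 41 → {U:23, E:35, S:41}
update U to timestamp 38 → {E:35, U:38, S:41}
update U to timestamp 44 → {E:35, S:41, U:44}
fire next event → E; now {S:41, U:44}
fire next event → S; now {U:44}
update U to timestamp 24 → {U:24}
fire next event → U; now {}
add Q (timestamp 14) → {Q:14}
add T (timestamp 30) → {Q:14, T:30}
add M (timestamp 22) → {Q:14, M:22, T:30}
add J (timestamp 94) → {Q:14, M:22, T:30, J:94}
add P (timestamp 31) → {Q:14, M:22, T:30, P:31, J:94}
fire next event → Q; now {M:22, T:30, P:31, J:94}
fire next event → M; now {T:30, P:31, J:94}
fire next event → T; now {P:31, J:94}
fire next event → P; now {J:94}
fire next event → J; now {}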